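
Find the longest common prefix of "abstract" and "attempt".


Word 1: "abstract"
Word 2: "attempt"
Comparing from start:
  Pos 0: 'a' == 'a'
  Pos 1: 'b' != 't' (stop)
LCP = "a" (length 1)


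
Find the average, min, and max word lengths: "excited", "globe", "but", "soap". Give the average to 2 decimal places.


Lengths: "excited"=7, "globe"=5, "but"=3, "soap"=4
Sum = 19, Count = 4
Average = 19/4 = 4.75
= avg=4.75, min=3, max=7


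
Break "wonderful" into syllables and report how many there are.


Word: "wonderful"
Syllable breakdown: won-der-ful
Counting: 3 parts
= 3 syllables


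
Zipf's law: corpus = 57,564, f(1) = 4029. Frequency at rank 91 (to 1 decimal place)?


Zipf's law: f(r) = f(1) / r
f(1) = 4029
f(91) = 4029 / 91
= 44.3 occurrences


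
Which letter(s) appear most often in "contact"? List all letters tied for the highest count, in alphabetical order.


Word: "contact"
Letter counts:
  'a': 1
  'c': 2
  'n': 1
  'o': 1
  't': 2
Maximum count = 2
Most frequent = 'c', 't' (2 times each)


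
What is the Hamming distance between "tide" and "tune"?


Comparing character by character (same length = 4):
  Pos 0: 't' vs 't' =
  Pos 1: 'i' vs 'u' !=
  Pos 2: 'd' vs 'n' !=
  Pos 3: 'e' vs 'e' =
Hamming distance = 2


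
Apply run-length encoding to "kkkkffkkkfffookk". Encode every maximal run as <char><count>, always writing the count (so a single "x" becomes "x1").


String: "kkkkffkkkfffookk"
Scanning for consecutive runs:
  'k' x 4
  'f' x 2
  'k' x 3
  'f' x 3
  'o' x 2
  'k' x 2
RLE = "k4f2k3f3o2k2"


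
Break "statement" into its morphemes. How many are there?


Word: "statement"
Morphemes: state | -ment
Each morpheme carries meaning
= 2 morphemes


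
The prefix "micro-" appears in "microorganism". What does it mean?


Prefix: micro-
Example: microorganism (micro- + organism)
Meaning = small


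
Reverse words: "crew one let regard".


Original: "crew one let regard"
Words (1..n): crew | one | let | regard
Reversed (n..1): regard | let | one | crew
Result = "regard let one crew"


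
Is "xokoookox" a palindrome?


Word: "xokoookox"
Reversed: "xokoookox"
Forward == Backward? xokoookox == xokoookox
Palindrome = Yes


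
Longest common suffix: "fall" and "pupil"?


Word 1: "fall"
Word 2: "pupil"
Comparing from end:
  Pos -1: 'l' == 'l'
  Pos -2: 'l' != 'i' (stop)
LCS = "l" (length 1)


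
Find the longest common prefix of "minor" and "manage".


Word 1: "minor"
Word 2: "manage"
Comparing from start:
  Pos 0: 'm' == 'm'
  Pos 1: 'i' != 'a' (stop)
LCP = "m" (length 1)


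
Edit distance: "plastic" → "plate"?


Word 1: "plastic" (length 7)
Word 2: "plate" (length 5)
One optimal edit sequence (insert/delete/substitute each cost 1):
  1. keep 'p'
  2. keep 'l'
  3. keep 'a'
  4. delete 's'  (+1)
  5. keep 't'
  6. delete 'i'  (+1)
  7. substitute 'c' -> 'e'  (+1)
Total edit operations: 3
Edit distance = 3


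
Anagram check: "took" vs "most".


Word 1: "took" → sorted: koot
Word 2: "most" → sorted: most
Same letters? koot != most
Anagram = No


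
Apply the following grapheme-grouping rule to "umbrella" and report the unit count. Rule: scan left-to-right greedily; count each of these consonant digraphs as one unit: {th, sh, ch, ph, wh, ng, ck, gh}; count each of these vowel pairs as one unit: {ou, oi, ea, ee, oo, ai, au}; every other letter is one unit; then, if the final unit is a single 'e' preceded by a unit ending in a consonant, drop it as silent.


Word: "umbrella" (8 letters)
Left-to-right scan:
  (1) 'u' (letter)
  (2) 'm' (letter)
  (3) 'b' (letter)
  (4) 'r' (letter)
  (5) 'e' (letter)
  (6) 'l' (letter)
  (7) 'l' (letter)
  (8) 'a' (letter)
Units from scan: 8
Sound units = 8 units


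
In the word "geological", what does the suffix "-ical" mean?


Suffix: -ical
Example: geological (geology + -ical, with a spelling change)
Meaning = relating to


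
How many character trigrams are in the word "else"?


Word: "else" (length 4)
Number of 3-grams = length - 3 + 1 = 4 - 3 + 1
= 2


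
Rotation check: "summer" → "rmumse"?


Word: "summer", Candidate: "rmumse"
Method: check if candidate is substring of word+word
"summersummer" contains "rmumse"? No
Is rotation = No


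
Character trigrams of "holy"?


Word: "holy" (length 4)
Number of trigrams = 4 - 3 + 1 = 2
  Position 0: "hol"
  Position 1: "oly"
Trigrams = "hol", "oly"


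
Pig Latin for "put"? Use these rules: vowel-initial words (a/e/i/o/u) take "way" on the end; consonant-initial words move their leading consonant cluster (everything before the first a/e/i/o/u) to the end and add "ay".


Word: "put"
Starts with consonant(s) → move to end, add 'ay'
Consonant cluster: "p"
Pig Latin = "utpay"


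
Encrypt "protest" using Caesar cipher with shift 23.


Word: "protest"
Shift: 23
Each letter → (letter + shift) mod 26:
  'p' (15) + 23 = 12 → 'm'
  'r' (17) + 23 = 14 → 'o'
  'o' (14) + 23 = 11 → 'l'
  't' (19) + 23 = 16 → 'q'
  'e' (4) + 23 = 1 → 'b'
  's' (18) + 23 = 15 → 'p'
  't' (19) + 23 = 16 → 'q'
Result = "molqbpq"


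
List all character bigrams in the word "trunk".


Word: "trunk" (length 5)
Number of bigrams = 5 - 2 + 1 = 4
  Position 0: "tr"
  Position 1: "ru"
  Position 2: "un"
  Position 3: "nk"
Bigrams = "tr", "ru", "un", "nk"


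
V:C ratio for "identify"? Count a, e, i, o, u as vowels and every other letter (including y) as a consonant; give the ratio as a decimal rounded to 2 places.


Word: "identify"
Vowels (a,e,i,o,u): 3
Consonants: 5
Ratio = 3/5
= 0.60


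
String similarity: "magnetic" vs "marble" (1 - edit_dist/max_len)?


Word 1: "magnetic" (length 8)
Word 2: "marble" (length 6)
One optimal edit sequence:
  1. keep 'm'
  2. keep 'a'
  3. delete 'g'  (+1)
  4. delete 'n'  (+1)
  5. substitute 'e' -> 'r'  (+1)
  6. substitute 't' -> 'b'  (+1)
  7. substitute 'i' -> 'l'  (+1)
  8. substitute 'c' -> 'e'  (+1)
Edit distance = 6
Max length = max(8, 6) = 8
Similarity = 1 - 6/8
= 0.2500


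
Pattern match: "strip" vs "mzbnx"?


Pattern of "strip": [0, 1, 2, 3, 4]
Pattern of "mzbnx": [0, 1, 2, 3, 4]
Patterns match
Same pattern = Yes


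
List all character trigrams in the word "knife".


Word: "knife" (length 5)
Number of trigrams = 5 - 3 + 1 = 3
  Position 0: "kni"
  Position 1: "nif"
  Position 2: "ife"
Trigrams = "kni", "nif", "ife"


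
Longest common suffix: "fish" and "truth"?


Word 1: "fish"
Word 2: "truth"
Comparing from end:
  Pos -1: 'h' == 'h'
  Pos -2: 's' != 't' (stop)
LCS = "h" (length 1)


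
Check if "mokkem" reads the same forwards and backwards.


Word: "mokkem"
Reversed: "mekkom"
Forward == Backward? mokkem != mekkom
Palindrome = No


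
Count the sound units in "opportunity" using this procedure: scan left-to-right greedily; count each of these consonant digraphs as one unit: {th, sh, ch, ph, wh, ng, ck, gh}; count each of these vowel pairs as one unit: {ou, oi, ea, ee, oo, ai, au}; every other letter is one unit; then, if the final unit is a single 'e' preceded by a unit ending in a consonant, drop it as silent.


Word: "opportunity" (11 letters)
Left-to-right scan:
  (1) 'o' (letter)
  (2) 'p' (letter)
  (3) 'p' (letter)
  (4) 'o' (letter)
  (5) 'r' (letter)
  (6) 't' (letter)
  (7) 'u' (letter)
  (8) 'n' (letter)
  (9) 'i' (letter)
  (10) 't' (letter)
  (11) 'y' (letter)
Units from scan: 11
Sound units = 11 units


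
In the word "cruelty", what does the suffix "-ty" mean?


Suffix: -ty
As in: cruelty -> cruel + -ty
Meaning = quality of


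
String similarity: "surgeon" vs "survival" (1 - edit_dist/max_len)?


Word 1: "surgeon" (length 7)
Word 2: "survival" (length 8)
One optimal edit sequence:
  1. keep 's'
  2. keep 'u'
  3. keep 'r'
  4. insert 'v'  (+1)
  5. substitute 'g' -> 'i'  (+1)
  6. substitute 'e' -> 'v'  (+1)
  7. substitute 'o' -> 'a'  (+1)
  8. substitute 'n' -> 'l'  (+1)
Edit distance = 5
Max length = max(7, 8) = 8
Similarity = 1 - 5/8
= 0.3750


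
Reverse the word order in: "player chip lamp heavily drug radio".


Original: "player chip lamp heavily drug radio"
Words (1..n): player | chip | lamp | heavily | drug | radio
Reversed (n..1): radio | drug | heavily | lamp | chip | player
Result = "radio drug heavily lamp chip player"


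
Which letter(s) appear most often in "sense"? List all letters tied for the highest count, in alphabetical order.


Word: "sense"
Letter counts:
  'e': 2
  'n': 1
  's': 2
Maximum count = 2
Most frequent = 'e', 's' (2 times each)


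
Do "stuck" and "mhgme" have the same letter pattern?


Pattern of "stuck": [0, 1, 2, 3, 4]
Pattern of "mhgme": [0, 1, 2, 0, 3]
Patterns do not match
Same pattern = No


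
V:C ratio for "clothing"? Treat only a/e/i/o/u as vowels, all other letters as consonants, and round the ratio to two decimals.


Word: "clothing"
Vowels (a,e,i,o,u): 2
Consonants: 6
Ratio = 2/6
= 0.33


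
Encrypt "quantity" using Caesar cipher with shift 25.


Word: "quantity"
Shift: 25
Each letter → (letter + shift) mod 26:
  'q' (16) + 25 = 15 → 'p'
  'u' (20) + 25 = 19 → 't'
  'a' (0) + 25 = 25 → 'z'
  'n' (13) + 25 = 12 → 'm'
  't' (19) + 25 = 18 → 's'
  'i' (8) + 25 = 7 → 'h'
  't' (19) + 25 = 18 → 's'
  'y' (24) + 25 = 23 → 'x'
Result = "ptzmshsx"


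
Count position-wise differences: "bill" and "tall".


Comparing character by character (same length = 4):
  Pos 0: 'b' vs 't' !=
  Pos 1: 'i' vs 'a' !=
  Pos 2: 'l' vs 'l' =
  Pos 3: 'l' vs 'l' =
Hamming distance = 2


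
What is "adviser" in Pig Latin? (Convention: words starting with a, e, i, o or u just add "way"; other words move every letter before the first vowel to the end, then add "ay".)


Word: "adviser"
Starts with vowel → add 'way'
Pig Latin = "adviserway"


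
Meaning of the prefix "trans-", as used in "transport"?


Prefix: trans-
As in: transport -> trans- + port
Meaning = across


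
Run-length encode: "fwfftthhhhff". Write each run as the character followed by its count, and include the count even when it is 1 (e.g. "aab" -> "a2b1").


String: "fwfftthhhhff"
Scanning for consecutive runs:
  'f' x 1
  'w' x 1
  'f' x 2
  't' x 2
  'h' x 4
  'f' x 2
RLE = "f1w1f2t2h4f2"


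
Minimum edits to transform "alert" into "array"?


Word 1: "alert" (length 5)
Word 2: "array" (length 5)
One optimal edit sequence (insert/delete/substitute each cost 1):
  1. keep 'a'
  2. substitute 'l' -> 'r'  (+1)
  3. substitute 'e' -> 'r'  (+1)
  4. substitute 'r' -> 'a'  (+1)
  5. substitute 't' -> 'y'  (+1)
Total edit operations: 4
Edit distance = 4


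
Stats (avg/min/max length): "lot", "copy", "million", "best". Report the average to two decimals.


Lengths: "lot"=3, "copy"=4, "million"=7, "best"=4
Sum = 18, Count = 4
Average = 18/4 = 4.50
= avg=4.50, min=3, max=7


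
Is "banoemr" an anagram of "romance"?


Word 1: "romance" → sorted: acemnor
Word 2: "banoemr" → sorted: abemnor
Same letters? acemnor != abemnor
Anagram = No


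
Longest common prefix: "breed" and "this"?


Word 1: "breed"
Word 2: "this"
Comparing from start:
  Pos 0: 'b' != 't' (stop)
LCP = "" (length 0)


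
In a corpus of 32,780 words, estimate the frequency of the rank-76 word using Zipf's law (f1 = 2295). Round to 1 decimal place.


Zipf's law: f(r) = f(1) / r
f(1) = 2295
f(76) = 2295 / 76
= 30.2 occurrences


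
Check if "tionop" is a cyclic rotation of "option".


Word: "option", Candidate: "tionop"
Method: check if candidate is substring of word+word
"optionoption" contains "tionop"? Yes
Is rotation = Yes


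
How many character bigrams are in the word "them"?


Word: "them" (length 4)
Number of 2-grams = length - 2 + 1 = 4 - 2 + 1
= 3


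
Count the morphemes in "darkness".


Word: "darkness"
Morphemes: dark | -ness
Each morpheme carries meaning
= 2 morphemes


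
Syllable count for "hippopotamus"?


Word: "hippopotamus"
Syllable breakdown: hip / po / pot / a / mus
Counting: 5 parts
= 5 syllables


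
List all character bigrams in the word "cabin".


Word: "cabin" (length 5)
Number of bigrams = 5 - 2 + 1 = 4
  Position 0: "ca"
  Position 1: "ab"
  Position 2: "bi"
  Position 3: "in"
Bigrams = "ca", "ab", "bi", "in"


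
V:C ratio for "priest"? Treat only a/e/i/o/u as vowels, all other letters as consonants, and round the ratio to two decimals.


Word: "priest"
Vowels (a,e,i,o,u): 2
Consonants: 4
Ratio = 2/4
= 0.50


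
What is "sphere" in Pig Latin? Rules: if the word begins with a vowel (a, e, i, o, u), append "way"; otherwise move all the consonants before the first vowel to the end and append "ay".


Word: "sphere"
Starts with consonant(s) → move to end, add 'ay'
Consonant cluster: "sph"
Pig Latin = "eresphay"


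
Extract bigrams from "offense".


Word: "offense" (length 7)
Number of bigrams = 7 - 2 + 1 = 6
  Position 0: "of"
  Position 1: "ff"
  Position 2: "fe"
  Position 3: "en"
  Position 4: "ns"
  Position 5: "se"
Bigrams = "of", "ff", "fe", "en", "ns", "se"


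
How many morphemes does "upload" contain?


Word: "upload"
Morphemes: up- | load
Each morpheme carries meaning
= 2 morphemes


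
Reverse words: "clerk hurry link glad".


Original: "clerk hurry link glad"
Words (1..n): clerk | hurry | link | glad
Reversed (n..1): glad | link | hurry | clerk
Result = "glad link hurry clerk"


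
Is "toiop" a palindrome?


Word: "toiop"
Reversed: "poiot"
Forward == Backward? toiop != poiot
Palindrome = No


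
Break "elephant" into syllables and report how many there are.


Word: "elephant"
Syllable breakdown: el · e · phant
Counting: 3 parts
= 3 syllables


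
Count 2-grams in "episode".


Word: "episode" (length 7)
Number of 2-grams = length - 2 + 1 = 7 - 2 + 1
= 6


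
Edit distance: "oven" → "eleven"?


Word 1: "oven" (length 4)
Word 2: "eleven" (length 6)
One optimal edit sequence (insert/delete/substitute each cost 1):
  1. insert 'e'  (+1)
  2. insert 'l'  (+1)
  3. substitute 'o' -> 'e'  (+1)
  4. keep 'v'
  5. keep 'e'
  6. keep 'n'
Total edit operations: 3
Edit distance = 3


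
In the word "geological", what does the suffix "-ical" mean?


Suffix: -ical
Example: geological (geology + -ical, with a spelling change)
Meaning = relating to


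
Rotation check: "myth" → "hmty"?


Word: "myth", Candidate: "hmty"
Method: check if candidate is substring of word+word
"mythmyth" contains "hmty"? No
Is rotation = No


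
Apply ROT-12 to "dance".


Word: "dance"
Shift: 12
Each letter → (letter + shift) mod 26:
  'd' (3) + 12 = 15 → 'p'
  'a' (0) + 12 = 12 → 'm'
  'n' (13) + 12 = 25 → 'z'
  'c' (2) + 12 = 14 → 'o'
  'e' (4) + 12 = 16 → 'q'
Result = "pmzoq"


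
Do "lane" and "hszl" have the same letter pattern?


Pattern of "lane": [0, 1, 2, 3]
Pattern of "hszl": [0, 1, 2, 3]
Patterns match
Same pattern = Yes


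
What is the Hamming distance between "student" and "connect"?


Comparing character by character (same length = 7):
  Pos 0: 's' vs 'c' !=
  Pos 1: 't' vs 'o' !=
  Pos 2: 'u' vs 'n' !=
  Pos 3: 'd' vs 'n' !=
  Pos 4: 'e' vs 'e' =
  Pos 5: 'n' vs 'c' !=
  Pos 6: 't' vs 't' =
Hamming distance = 5


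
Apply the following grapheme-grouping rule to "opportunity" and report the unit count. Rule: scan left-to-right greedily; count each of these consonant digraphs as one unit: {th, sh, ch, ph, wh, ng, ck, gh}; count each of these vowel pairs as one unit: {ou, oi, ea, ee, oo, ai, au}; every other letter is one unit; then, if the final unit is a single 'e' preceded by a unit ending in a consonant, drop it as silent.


Word: "opportunity" (11 letters)
Left-to-right scan:
  (1) 'o' (letter)
  (2) 'p' (letter)
  (3) 'p' (letter)
  (4) 'o' (letter)
  (5) 'r' (letter)
  (6) 't' (letter)
  (7) 'u' (letter)
  (8) 'n' (letter)
  (9) 'i' (letter)
  (10) 't' (letter)
  (11) 'y' (letter)
Units from scan: 11
Sound units = 11 units


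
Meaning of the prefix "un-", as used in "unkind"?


Prefix: un-
Example: unkind (un- + kind)
Meaning = not / reverse


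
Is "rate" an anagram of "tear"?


Word 1: "tear" → sorted: aert
Word 2: "rate" → sorted: aert
Same letters? aert == aert
Anagram = Yes


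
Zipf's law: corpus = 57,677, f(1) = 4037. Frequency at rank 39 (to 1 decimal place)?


Zipf's law: f(r) = f(1) / r
f(1) = 4037
f(39) = 4037 / 39
= 103.5 occurrences


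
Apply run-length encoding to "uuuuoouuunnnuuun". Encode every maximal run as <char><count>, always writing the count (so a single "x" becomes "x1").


String: "uuuuoouuunnnuuun"
Scanning for consecutive runs:
  'u' x 4
  'o' x 2
  'u' x 3
  'n' x 3
  'u' x 3
  'n' x 1
RLE = "u4o2u3n3u3n1"


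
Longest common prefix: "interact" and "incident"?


Word 1: "interact"
Word 2: "incident"
Comparing from start:
  Pos 0: 'i' == 'i'
  Pos 1: 'n' == 'n'
  Pos 2: 't' != 'c' (stop)
LCP = "in" (length 2)


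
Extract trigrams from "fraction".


Word: "fraction" (length 8)
Number of trigrams = 8 - 3 + 1 = 6
  Position 0: "fra"
  Position 1: "rac"
  Position 2: "act"
  Position 3: "cti"
  Position 4: "tio"
  Position 5: "ion"
Trigrams = "fra", "rac", "act", "cti", "tio", "ion"


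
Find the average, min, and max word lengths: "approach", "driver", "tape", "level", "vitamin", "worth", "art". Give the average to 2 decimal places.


Lengths: "approach"=8, "driver"=6, "tape"=4, "level"=5, "vitamin"=7, "worth"=5, "art"=3
Sum = 38, Count = 7
Average = 38/7 = 5.43
= avg=5.43, min=3, max=8


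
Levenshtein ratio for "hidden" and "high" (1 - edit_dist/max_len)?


Word 1: "hidden" (length 6)
Word 2: "high" (length 4)
One optimal edit sequence:
  1. keep 'h'
  2. keep 'i'
  3. delete 'd'  (+1)
  4. delete 'd'  (+1)
  5. substitute 'e' -> 'g'  (+1)
  6. substitute 'n' -> 'h'  (+1)
Edit distance = 4
Max length = max(6, 4) = 6
Similarity = 1 - 4/6
= 0.3333


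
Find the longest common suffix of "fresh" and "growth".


Word 1: "fresh"
Word 2: "growth"
Comparing from end:
  Pos -1: 'h' == 'h'
  Pos -2: 's' != 't' (stop)
LCS = "h" (length 1)


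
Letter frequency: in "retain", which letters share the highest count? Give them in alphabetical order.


Word: "retain"
Letter counts:
  'a': 1
  'e': 1
  'i': 1
  'n': 1
  'r': 1
  't': 1
Maximum count = 1
Most frequent = 'a', 'e', 'i', 'n', 'r', 't' (1 time each)


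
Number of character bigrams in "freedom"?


Word: "freedom" (length 7)
Number of 2-grams = length - 2 + 1 = 7 - 2 + 1
= 6


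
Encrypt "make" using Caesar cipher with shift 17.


Word: "make"
Shift: 17
Each letter → (letter + shift) mod 26:
  'm' (12) + 17 = 3 → 'd'
  'a' (0) + 17 = 17 → 'r'
  'k' (10) + 17 = 1 → 'b'
  'e' (4) + 17 = 21 → 'v'
Result = "drbv"


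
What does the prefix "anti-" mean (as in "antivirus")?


Prefix: anti-
Example: antivirus (anti- + virus)
Meaning = against


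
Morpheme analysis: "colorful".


Word: "colorful"
Morphemes: color + -ful
Each morpheme carries meaning
= 2 morphemes


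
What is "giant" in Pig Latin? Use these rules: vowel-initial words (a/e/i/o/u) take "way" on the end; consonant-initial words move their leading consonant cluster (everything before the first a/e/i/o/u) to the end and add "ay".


Word: "giant"
Starts with consonant(s) → move to end, add 'ay'
Consonant cluster: "g"
Pig Latin = "iantgay"


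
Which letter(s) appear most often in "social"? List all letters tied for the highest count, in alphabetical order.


Word: "social"
Letter counts:
  'a': 1
  'c': 1
  'i': 1
  'l': 1
  'o': 1
  's': 1
Maximum count = 1
Most frequent = 'a', 'c', 'i', 'l', 'o', 's' (1 time each)


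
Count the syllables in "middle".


Word: "middle"
Syllable breakdown: mid / dle
Counting: 2 parts
= 2 syllables


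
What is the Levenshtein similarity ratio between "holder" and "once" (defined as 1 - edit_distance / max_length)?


Word 1: "holder" (length 6)
Word 2: "once" (length 4)
One optimal edit sequence:
  1. delete 'h'  (+1)
  2. keep 'o'
  3. substitute 'l' -> 'n'  (+1)
  4. substitute 'd' -> 'c'  (+1)
  5. keep 'e'
  6. delete 'r'  (+1)
Edit distance = 4
Max length = max(6, 4) = 6
Similarity = 1 - 4/6
= 0.3333


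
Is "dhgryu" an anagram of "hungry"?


Word 1: "hungry" → sorted: ghnruy
Word 2: "dhgryu" → sorted: dghruy
Same letters? ghnruy != dghruy
Anagram = No


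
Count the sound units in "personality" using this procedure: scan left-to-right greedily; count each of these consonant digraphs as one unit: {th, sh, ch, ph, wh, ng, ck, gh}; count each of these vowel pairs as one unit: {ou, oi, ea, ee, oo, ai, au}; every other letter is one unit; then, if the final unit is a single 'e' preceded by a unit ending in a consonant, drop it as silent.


Word: "personality" (11 letters)
Left-to-right scan:
  [1] 'p' (letter)
  [2] 'e' (letter)
  [3] 'r' (letter)
  [4] 's' (letter)
  [5] 'o' (letter)
  [6] 'n' (letter)
  [7] 'a' (letter)
  [8] 'l' (letter)
  [9] 'i' (letter)
  [10] 't' (letter)
  [11] 'y' (letter)
Units from scan: 11
Sound units = 11 units


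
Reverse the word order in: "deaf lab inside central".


Original: "deaf lab inside central"
Words (1..n): deaf | lab | inside | central
Reversed (n..1): central | inside | lab | deaf
Result = "central inside lab deaf"


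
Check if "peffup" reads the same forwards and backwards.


Word: "peffup"
Reversed: "puffep"
Forward == Backward? peffup != puffep
Palindrome = No


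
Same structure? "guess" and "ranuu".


Pattern of "guess": [0, 1, 2, 3, 3]
Pattern of "ranuu": [0, 1, 2, 3, 3]
Patterns match
Same pattern = Yes


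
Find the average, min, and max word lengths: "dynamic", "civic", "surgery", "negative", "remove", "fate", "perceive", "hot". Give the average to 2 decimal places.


Lengths: "dynamic"=7, "civic"=5, "surgery"=7, "negative"=8, "remove"=6, "fate"=4, "perceive"=8, "hot"=3
Sum = 48, Count = 8
Average = 48/8 = 6.00
= avg=6.00, min=3, max=8


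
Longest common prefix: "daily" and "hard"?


Word 1: "daily"
Word 2: "hard"
Comparing from start:
  Pos 0: 'd' != 'h' (stop)
LCP = "" (length 0)


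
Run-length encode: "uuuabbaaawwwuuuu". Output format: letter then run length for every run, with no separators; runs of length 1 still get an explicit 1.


String: "uuuabbaaawwwuuuu"
Scanning for consecutive runs:
  'u' x 3
  'a' x 1
  'b' x 2
  'a' x 3
  'w' x 3
  'u' x 4
RLE = "u3a1b2a3w3u4"


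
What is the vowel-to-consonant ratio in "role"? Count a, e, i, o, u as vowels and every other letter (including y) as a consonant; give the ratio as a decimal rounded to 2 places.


Word: "role"
Vowels (a,e,i,o,u): 2
Consonants: 2
Ratio = 2/2
= 1.00


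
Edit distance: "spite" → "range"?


Word 1: "spite" (length 5)
Word 2: "range" (length 5)
One optimal edit sequence (insert/delete/substitute each cost 1):
  1. substitute 's' -> 'r'  (+1)
  2. substitute 'p' -> 'a'  (+1)
  3. substitute 'i' -> 'n'  (+1)
  4. substitute 't' -> 'g'  (+1)
  5. keep 'e'
Total edit operations: 4
Edit distance = 4


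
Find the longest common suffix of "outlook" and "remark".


Word 1: "outlook"
Word 2: "remark"
Comparing from end:
  Pos -1: 'k' == 'k'
  Pos -2: 'o' != 'r' (stop)
LCS = "k" (length 1)


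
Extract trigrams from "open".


Word: "open" (length 4)
Number of trigrams = 4 - 3 + 1 = 2
  Position 0: "ope"
  Position 1: "pen"
Trigrams = "ope", "pen"


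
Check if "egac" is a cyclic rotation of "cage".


Word: "cage", Candidate: "egac"
Method: check if candidate is substring of word+word
"cagecage" contains "egac"? No
Is rotation = No


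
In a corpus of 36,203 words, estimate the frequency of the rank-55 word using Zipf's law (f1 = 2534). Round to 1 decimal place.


Zipf's law: f(r) = f(1) / r
f(1) = 2534
f(55) = 2534 / 55
= 46.1 occurrences


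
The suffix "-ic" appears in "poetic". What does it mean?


Suffix: -ic
As in: poetic -> poet + -ic
Meaning = relating to


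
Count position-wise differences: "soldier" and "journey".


Comparing character by character (same length = 7):
  Pos 0: 's' vs 'j' !=
  Pos 1: 'o' vs 'o' =
  Pos 2: 'l' vs 'u' !=
  Pos 3: 'd' vs 'r' !=
  Pos 4: 'i' vs 'n' !=
  Pos 5: 'e' vs 'e' =
  Pos 6: 'r' vs 'y' !=
Hamming distance = 5


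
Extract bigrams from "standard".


Word: "standard" (length 8)
Number of bigrams = 8 - 2 + 1 = 7
  Position 0: "st"
  Position 1: "ta"
  Position 2: "an"
  Position 3: "nd"
  Position 4: "da"
  Position 5: "ar"
  Position 6: "rd"
Bigrams = "st", "ta", "an", "nd", "da", "ar", "rd"


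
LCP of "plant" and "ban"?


Word 1: "plant"
Word 2: "ban"
Comparing from start:
  Pos 0: 'p' != 'b' (stop)
LCP = "" (length 0)


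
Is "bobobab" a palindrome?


Word: "bobobab"
Reversed: "babobob"
Forward == Backward? bobobab != babobob
Palindrome = No


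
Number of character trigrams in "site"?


Word: "site" (length 4)
Number of 3-grams = length - 3 + 1 = 4 - 3 + 1
= 2


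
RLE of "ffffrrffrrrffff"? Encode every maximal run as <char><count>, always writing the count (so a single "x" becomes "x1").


String: "ffffrrffrrrffff"
Scanning for consecutive runs:
  'f' x 4
  'r' x 2
  'f' x 2
  'r' x 3
  'f' x 4
RLE = "f4r2f2r3f4"


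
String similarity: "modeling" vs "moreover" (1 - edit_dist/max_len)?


Word 1: "modeling" (length 8)
Word 2: "moreover" (length 8)
One optimal edit sequence:
  1. keep 'm'
  2. keep 'o'
  3. substitute 'd' -> 'r'  (+1)
  4. keep 'e'
  5. substitute 'l' -> 'o'  (+1)
  6. substitute 'i' -> 'v'  (+1)
  7. substitute 'n' -> 'e'  (+1)
  8. substitute 'g' -> 'r'  (+1)
Edit distance = 5
Max length = max(8, 8) = 8
Similarity = 1 - 5/8
= 0.3750


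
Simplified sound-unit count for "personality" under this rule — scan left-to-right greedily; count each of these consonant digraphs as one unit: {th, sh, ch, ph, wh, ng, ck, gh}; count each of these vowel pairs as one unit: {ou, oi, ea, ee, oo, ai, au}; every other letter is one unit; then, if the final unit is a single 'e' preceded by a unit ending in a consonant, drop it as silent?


Word: "personality" (11 letters)
Left-to-right scan:
  1. 'p' (letter)
  2. 'e' (letter)
  3. 'r' (letter)
  4. 's' (letter)
  5. 'o' (letter)
  6. 'n' (letter)
  7. 'a' (letter)
  8. 'l' (letter)
  9. 'i' (letter)
  10. 't' (letter)
  11. 'y' (letter)
Units from scan: 11
Sound units = 11 units


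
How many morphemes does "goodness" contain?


Word: "goodness"
Morphemes: good / -ness
Each morpheme carries meaning
= 2 morphemes


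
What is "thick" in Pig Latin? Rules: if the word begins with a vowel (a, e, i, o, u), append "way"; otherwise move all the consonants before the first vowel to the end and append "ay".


Word: "thick"
Starts with consonant(s) → move to end, add 'ay'
Consonant cluster: "th"
Pig Latin = "ickthay"


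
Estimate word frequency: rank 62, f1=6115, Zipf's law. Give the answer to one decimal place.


Zipf's law: f(r) = f(1) / r
f(1) = 6115
f(62) = 6115 / 62
= 98.6 occurrences


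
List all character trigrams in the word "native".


Word: "native" (length 6)
Number of trigrams = 6 - 3 + 1 = 4
  Position 0: "nat"
  Position 1: "ati"
  Position 2: "tiv"
  Position 3: "ive"
Trigrams = "nat", "ati", "tiv", "ive"


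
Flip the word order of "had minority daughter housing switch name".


Original: "had minority daughter housing switch name"
Words (1..n): had | minority | daughter | housing | switch | name
Reversed (n..1): name | switch | housing | daughter | minority | had
Result = "name switch housing daughter minority had"


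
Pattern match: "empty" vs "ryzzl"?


Pattern of "empty": [0, 1, 2, 3, 4]
Pattern of "ryzzl": [0, 1, 2, 2, 3]
Patterns do not match
Same pattern = No


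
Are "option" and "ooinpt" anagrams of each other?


Word 1: "option" → sorted: inoopt
Word 2: "ooinpt" → sorted: inoopt
Same letters? inoopt == inoopt
Anagram = Yes


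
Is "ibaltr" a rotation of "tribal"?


Word: "tribal", Candidate: "ibaltr"
Method: check if candidate is substring of word+word
"tribaltribal" contains "ibaltr"? Yes
Is rotation = Yes


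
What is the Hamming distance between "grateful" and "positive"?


Comparing character by character (same length = 8):
  Pos 0: 'g' vs 'p' !=
  Pos 1: 'r' vs 'o' !=
  Pos 2: 'a' vs 's' !=
  Pos 3: 't' vs 'i' !=
  Pos 4: 'e' vs 't' !=
  Pos 5: 'f' vs 'i' !=
  Pos 6: 'u' vs 'v' !=
  Pos 7: 'l' vs 'e' !=
Hamming distance = 8


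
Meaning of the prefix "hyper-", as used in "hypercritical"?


Prefix: hyper-
Example: hypercritical (hyper- + critical)
Meaning = over / excessive


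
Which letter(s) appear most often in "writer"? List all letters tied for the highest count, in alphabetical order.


Word: "writer"
Letter counts:
  'e': 1
  'i': 1
  'r': 2
  't': 1
  'w': 1
Maximum count = 2
Most frequent = 'r' (2 times each)


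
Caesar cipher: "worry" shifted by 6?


Word: "worry"
Shift: 6
Each letter → (letter + shift) mod 26:
  'w' (22) + 6 = 2 → 'c'
  'o' (14) + 6 = 20 → 'u'
  'r' (17) + 6 = 23 → 'x'
  'r' (17) + 6 = 23 → 'x'
  'y' (24) + 6 = 4 → 'e'
Result = "cuxxe"


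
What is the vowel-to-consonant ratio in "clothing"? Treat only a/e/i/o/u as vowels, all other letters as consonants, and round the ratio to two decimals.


Word: "clothing"
Vowels (a,e,i,o,u): 2
Consonants: 6
Ratio = 2/6
= 0.33


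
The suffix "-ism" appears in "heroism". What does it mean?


Suffix: -ism
Example: heroism (hero + -ism)
Meaning = belief / practice


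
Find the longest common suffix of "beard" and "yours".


Word 1: "beard"
Word 2: "yours"
Comparing from end:
  Pos -1: 'd' != 's' (stop)
LCS = "" (length 0)


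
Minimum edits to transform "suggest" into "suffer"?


Word 1: "suggest" (length 7)
Word 2: "suffer" (length 6)
One optimal edit sequence (insert/delete/substitute each cost 1):
  1. keep 's'
  2. keep 'u'
  3. substitute 'g' -> 'f'  (+1)
  4. substitute 'g' -> 'f'  (+1)
  5. keep 'e'
  6. delete 's'  (+1)
  7. substitute 't' -> 'r'  (+1)
Total edit operations: 4
Edit distance = 4


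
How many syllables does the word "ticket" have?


Word: "ticket"
Syllable breakdown: tick | et
Counting: 2 parts
= 2 syllables


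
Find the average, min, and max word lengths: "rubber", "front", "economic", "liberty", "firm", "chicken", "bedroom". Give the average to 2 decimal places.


Lengths: "rubber"=6, "front"=5, "economic"=8, "liberty"=7, "firm"=4, "chicken"=7, "bedroom"=7
Sum = 44, Count = 7
Average = 44/7 = 6.29
= avg=6.29, min=4, max=8


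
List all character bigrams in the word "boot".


Word: "boot" (length 4)
Number of bigrams = 4 - 2 + 1 = 3
  Position 0: "bo"
  Position 1: "oo"
  Position 2: "ot"
Bigrams = "bo", "oo", "ot"


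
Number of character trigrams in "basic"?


Word: "basic" (length 5)
Number of 3-grams = length - 3 + 1 = 5 - 3 + 1
= 3


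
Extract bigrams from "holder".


Word: "holder" (length 6)
Number of bigrams = 6 - 2 + 1 = 5
  Position 0: "ho"
  Position 1: "ol"
  Position 2: "ld"
  Position 3: "de"
  Position 4: "er"
Bigrams = "ho", "ol", "ld", "de", "er"


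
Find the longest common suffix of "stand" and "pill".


Word 1: "stand"
Word 2: "pill"
Comparing from end:
  Pos -1: 'd' != 'l' (stop)
LCS = "" (length 0)


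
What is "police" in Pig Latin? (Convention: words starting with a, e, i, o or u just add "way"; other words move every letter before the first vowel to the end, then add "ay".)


Word: "police"
Starts with consonant(s) → move to end, add 'ay'
Consonant cluster: "p"
Pig Latin = "olicepay"


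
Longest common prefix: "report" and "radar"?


Word 1: "report"
Word 2: "radar"
Comparing from start:
  Pos 0: 'r' == 'r'
  Pos 1: 'e' != 'a' (stop)
LCP = "r" (length 1)


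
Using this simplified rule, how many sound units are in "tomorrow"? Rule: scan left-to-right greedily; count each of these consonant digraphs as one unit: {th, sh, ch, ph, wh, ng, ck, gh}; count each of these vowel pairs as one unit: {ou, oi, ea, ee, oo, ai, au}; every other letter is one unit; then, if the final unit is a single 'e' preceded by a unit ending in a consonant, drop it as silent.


Word: "tomorrow" (8 letters)
Left-to-right scan:
  1. 't' (letter)
  2. 'o' (letter)
  3. 'm' (letter)
  4. 'o' (letter)
  5. 'r' (letter)
  6. 'r' (letter)
  7. 'o' (letter)
  8. 'w' (letter)
Units from scan: 8
Sound units = 8 units


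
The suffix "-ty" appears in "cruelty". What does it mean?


Suffix: -ty
Example: cruelty = cruel + -ty
Meaning = quality of


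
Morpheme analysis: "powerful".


Word: "powerful"
Morphemes: power + -ful
Each morpheme carries meaning
= 2 morphemes


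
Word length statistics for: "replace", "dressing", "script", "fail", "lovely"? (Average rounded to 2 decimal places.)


Lengths: "replace"=7, "dressing"=8, "script"=6, "fail"=4, "lovely"=6
Sum = 31, Count = 5
Average = 31/5 = 6.20
= avg=6.20, min=4, max=8


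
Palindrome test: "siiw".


Word: "siiw"
Reversed: "wiis"
Forward == Backward? siiw != wiis
Palindrome = No


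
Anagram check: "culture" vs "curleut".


Word 1: "culture" → sorted: celrtuu
Word 2: "curleut" → sorted: celrtuu
Same letters? celrtuu == celrtuu
Anagram = Yes


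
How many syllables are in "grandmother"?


Word: "grandmother"
Syllable breakdown: grand · moth · er
Counting: 3 parts
= 3 syllables


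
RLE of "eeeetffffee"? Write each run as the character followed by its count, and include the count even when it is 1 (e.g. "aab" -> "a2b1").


String: "eeeetffffee"
Scanning for consecutive runs:
  'e' x 4
  't' x 1
  'f' x 4
  'e' x 2
RLE = "e4t1f4e2"


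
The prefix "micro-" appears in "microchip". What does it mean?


Prefix: micro-
Example: microchip = micro- + chip
Meaning = small


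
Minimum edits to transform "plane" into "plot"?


Word 1: "plane" (length 5)
Word 2: "plot" (length 4)
One optimal edit sequence (insert/delete/substitute each cost 1):
  1. keep 'p'
  2. keep 'l'
  3. delete 'a'  (+1)
  4. substitute 'n' -> 'o'  (+1)
  5. substitute 'e' -> 't'  (+1)
Total edit operations: 3
Edit distance = 3


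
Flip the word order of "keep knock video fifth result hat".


Original: "keep knock video fifth result hat"
Words (1..n): keep | knock | video | fifth | result | hat
Reversed (n..1): hat | result | fifth | video | knock | keep
Result = "hat result fifth video knock keep"


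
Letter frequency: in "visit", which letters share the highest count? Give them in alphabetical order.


Word: "visit"
Letter counts:
  'i': 2
  's': 1
  't': 1
  'v': 1
Maximum count = 2
Most frequent = 'i' (2 times each)


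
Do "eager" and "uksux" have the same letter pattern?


Pattern of "eager": [0, 1, 2, 0, 3]
Pattern of "uksux": [0, 1, 2, 0, 3]
Patterns match
Same pattern = Yes


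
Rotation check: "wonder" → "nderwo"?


Word: "wonder", Candidate: "nderwo"
Method: check if candidate is substring of word+word
"wonderwonder" contains "nderwo"? Yes
Is rotation = Yes


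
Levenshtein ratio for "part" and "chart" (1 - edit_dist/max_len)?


Word 1: "part" (length 4)
Word 2: "chart" (length 5)
One optimal edit sequence:
  1. insert 'c'  (+1)
  2. substitute 'p' -> 'h'  (+1)
  3. keep 'a'
  4. keep 'r'
  5. keep 't'
Edit distance = 2
Max length = max(4, 5) = 5
Similarity = 1 - 2/5
= 0.6000


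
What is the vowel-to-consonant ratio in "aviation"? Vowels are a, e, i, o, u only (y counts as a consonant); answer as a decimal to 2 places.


Word: "aviation"
Vowels (a,e,i,o,u): 5
Consonants: 3
Ratio = 5/3
= 1.67


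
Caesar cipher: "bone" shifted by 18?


Word: "bone"
Shift: 18
Each letter → (letter + shift) mod 26:
  'b' (1) + 18 = 19 → 't'
  'o' (14) + 18 = 6 → 'g'
  'n' (13) + 18 = 5 → 'f'
  'e' (4) + 18 = 22 → 'w'
Result = "tgfw"


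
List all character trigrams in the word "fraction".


Word: "fraction" (length 8)
Number of trigrams = 8 - 3 + 1 = 6
  Position 0: "fra"
  Position 1: "rac"
  Position 2: "act"
  Position 3: "cti"
  Position 4: "tio"
  Position 5: "ion"
Trigrams = "fra", "rac", "act", "cti", "tio", "ion"


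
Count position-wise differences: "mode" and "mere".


Comparing character by character (same length = 4):
  Pos 0: 'm' vs 'm' =
  Pos 1: 'o' vs 'e' !=
  Pos 2: 'd' vs 'r' !=
  Pos 3: 'e' vs 'e' =
Hamming distance = 2


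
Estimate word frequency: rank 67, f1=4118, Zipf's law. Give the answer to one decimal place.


Zipf's law: f(r) = f(1) / r
f(1) = 4118
f(67) = 4118 / 67
= 61.5 occurrences


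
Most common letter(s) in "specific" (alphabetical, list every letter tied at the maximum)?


Word: "specific"
Letter counts:
  'c': 2
  'e': 1
  'f': 1
  'i': 2
  'p': 1
  's': 1
Maximum count = 2
Most frequent = 'c', 'i' (2 times each)


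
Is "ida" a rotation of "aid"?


Word: "aid", Candidate: "ida"
Method: check if candidate is substring of word+word
"aidaid" contains "ida"? Yes
Is rotation = Yes


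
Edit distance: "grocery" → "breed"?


Word 1: "grocery" (length 7)
Word 2: "breed" (length 5)
One optimal edit sequence (insert/delete/substitute each cost 1):
  1. substitute 'g' -> 'b'  (+1)
  2. keep 'r'
  3. delete 'o'  (+1)
  4. delete 'c'  (+1)
  5. keep 'e'
  6. substitute 'r' -> 'e'  (+1)
  7. substitute 'y' -> 'd'  (+1)
Total edit operations: 5
Edit distance = 5


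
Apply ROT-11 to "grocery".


Word: "grocery"
Shift: 11
Each letter → (letter + shift) mod 26:
  'g' (6) + 11 = 17 → 'r'
  'r' (17) + 11 = 2 → 'c'
  'o' (14) + 11 = 25 → 'z'
  'c' (2) + 11 = 13 → 'n'
  'e' (4) + 11 = 15 → 'p'
  'r' (17) + 11 = 2 → 'c'
  'y' (24) + 11 = 9 → 'j'
Result = "rcznpcj"


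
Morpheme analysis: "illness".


Word: "illness"
Morphemes: ill | -ness
Each morpheme carries meaning
= 2 morphemes


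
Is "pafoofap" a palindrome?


Word: "pafoofap"
Reversed: "pafoofap"
Forward == Backward? pafoofap == pafoofap
Palindrome = Yes


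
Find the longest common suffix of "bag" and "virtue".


Word 1: "bag"
Word 2: "virtue"
Comparing from end:
  Pos -1: 'g' != 'e' (stop)
LCS = "" (length 0)


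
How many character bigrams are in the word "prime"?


Word: "prime" (length 5)
Number of 2-grams = length - 2 + 1 = 5 - 2 + 1
= 4


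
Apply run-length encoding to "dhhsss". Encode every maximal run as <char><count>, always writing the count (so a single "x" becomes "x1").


String: "dhhsss"
Scanning for consecutive runs:
  'd' x 1
  'h' x 2
  's' x 3
RLE = "d1h2s3"


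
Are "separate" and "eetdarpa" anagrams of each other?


Word 1: "separate" → sorted: aaeeprst
Word 2: "eetdarpa" → sorted: aadeeprt
Same letters? aaeeprst != aadeeprt
Anagram = No


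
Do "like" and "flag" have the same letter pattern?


Pattern of "like": [0, 1, 2, 3]
Pattern of "flag": [0, 1, 2, 3]
Patterns match
Same pattern = Yes


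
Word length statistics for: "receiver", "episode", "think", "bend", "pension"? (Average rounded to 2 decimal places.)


Lengths: "receiver"=8, "episode"=7, "think"=5, "bend"=4, "pension"=7
Sum = 31, Count = 5
Average = 31/5 = 6.20
= avg=6.20, min=4, max=8


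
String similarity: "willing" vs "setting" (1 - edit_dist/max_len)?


Word 1: "willing" (length 7)
Word 2: "setting" (length 7)
One optimal edit sequence:
  1. substitute 'w' -> 's'  (+1)
  2. substitute 'i' -> 'e'  (+1)
  3. substitute 'l' -> 't'  (+1)
  4. substitute 'l' -> 't'  (+1)
  5. keep 'i'
  6. keep 'n'
  7. keep 'g'
Edit distance = 4
Max length = max(7, 7) = 7
Similarity = 1 - 4/7
= 0.4286


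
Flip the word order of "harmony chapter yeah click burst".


Original: "harmony chapter yeah click burst"
Words (1..n): harmony | chapter | yeah | click | burst
Reversed (n..1): burst | click | yeah | chapter | harmony
Result = "burst click yeah chapter harmony"


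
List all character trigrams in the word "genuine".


Word: "genuine" (length 7)
Number of trigrams = 7 - 3 + 1 = 5
  Position 0: "gen"
  Position 1: "enu"
  Position 2: "nui"
  Position 3: "uin"
  Position 4: "ine"
Trigrams = "gen", "enu", "nui", "uin", "ine"
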